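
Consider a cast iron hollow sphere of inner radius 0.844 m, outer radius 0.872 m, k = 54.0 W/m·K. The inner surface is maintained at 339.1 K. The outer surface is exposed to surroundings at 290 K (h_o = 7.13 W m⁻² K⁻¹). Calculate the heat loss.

Treat each layer as a resistance in series:
  R_cast iron = (1/0.844 − 1/0.872)/(4πk) = 0.03805/(4π·54.0) = 5.607×10^-5 K/W
  R_conv,out = 1/(4πr²h) = 1/(4π·0.872²·7.13) = 0.01468 K/W
ΣR = 5.607×10^-5 + 0.01468 = 0.01474 K/W
Q = ΔT/ΣR = (339.1 K − 290 K)/0.01474 = 3330 W

Q = 3.33 kW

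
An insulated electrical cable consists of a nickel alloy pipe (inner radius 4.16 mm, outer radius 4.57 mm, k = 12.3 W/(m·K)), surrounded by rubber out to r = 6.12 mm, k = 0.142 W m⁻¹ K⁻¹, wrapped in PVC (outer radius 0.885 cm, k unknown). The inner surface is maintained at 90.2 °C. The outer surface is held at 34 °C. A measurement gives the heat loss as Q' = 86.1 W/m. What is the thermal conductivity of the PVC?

k = 0.181 W/m·K

ΣR = ΔT/Q' = |90.2 − 34|/86.1 = 0.6527 m·K/W
Known resistances:
  R'_nickel alloy = ln(0.00457/0.00416)/(2πk) = 0.09400/(2π·12.3) = 0.001216 m·K/W
  R'_rubber = ln(0.00612/0.00457)/(2πk) = 0.2920/(2π·0.142) = 0.3273 m·K/W
R_PVC = ΣR − ΣR_known = 0.6527 − 0.3285 = 0.3242 m·K/W
ln(r₂/r₁)/(2πk) = 0.3242 ⇒ k = 0.3689/(2π·0.3242) = 0.181 W/m·K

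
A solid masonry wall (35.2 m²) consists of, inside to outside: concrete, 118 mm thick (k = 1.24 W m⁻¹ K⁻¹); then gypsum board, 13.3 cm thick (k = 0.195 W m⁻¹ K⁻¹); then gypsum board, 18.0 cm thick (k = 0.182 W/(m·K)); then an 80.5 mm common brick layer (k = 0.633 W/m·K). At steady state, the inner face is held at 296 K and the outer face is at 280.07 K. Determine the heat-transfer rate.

Resistance network (inner→outer):
  R_concrete = L/(kA) = 0.118/(1.24·35.2) = 0.002703 K/W
  R_gypsum board = L/(kA) = 0.133/(0.195·35.2) = 0.01938 K/W
  R_gypsum board = L/(kA) = 0.180/(0.182·35.2) = 0.02810 K/W
  R_common brick = L/(kA) = 0.0805/(0.633·35.2) = 0.003613 K/W
ΣR = 0.002703 + 0.01938 + 0.02810 + 0.003613 = 0.05380 K/W
Q = ΔT/ΣR = (296 K − 280.07 K)/0.05380 = 296 W

Q = 296 W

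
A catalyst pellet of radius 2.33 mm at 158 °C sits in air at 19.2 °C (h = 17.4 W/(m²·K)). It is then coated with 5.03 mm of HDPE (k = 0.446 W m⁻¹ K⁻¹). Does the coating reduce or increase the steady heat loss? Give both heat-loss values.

Critical radius for a sphere: r_cr = 2k/h = 0.0513 m = 5.13 cm.
Outer radius after coating: r₂ = 0.00233 + 0.00503 = 0.00736 m.
Since r₁ < r_cr and r₂ ≤ r_cr, the coating moves toward the maximum at r_cr — heat loss rises.
Bare: R = 1/(4πr₁²h) = 842.4 K/W; Q = 138.8/842.4 = 0.165 W.
Coated: R = R_cond + R_conv = 136.8 K/W; Q = 138.8/136.8 = 1.01 W.

increases: 0.165 → 1.01 W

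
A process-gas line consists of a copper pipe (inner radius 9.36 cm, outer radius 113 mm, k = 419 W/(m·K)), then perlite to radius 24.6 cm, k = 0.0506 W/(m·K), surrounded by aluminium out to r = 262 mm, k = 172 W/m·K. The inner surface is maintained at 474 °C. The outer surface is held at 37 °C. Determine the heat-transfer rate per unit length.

Q' = 179 W/m

Resistance network (inner→outer):
  R'_copper = ln(0.113/0.0936)/(2πk) = 0.1884/(2π·419) = 7.155×10^-5 m·K/W
  R'_perlite = ln(0.246/0.113)/(2πk) = 0.7779/(2π·0.0506) = 2.447 m·K/W
  R'_aluminium = ln(0.262/0.246)/(2πk) = 0.06301/(2π·172) = 5.831×10^-5 m·K/W
ΣR = 7.155×10^-5 + 2.447 + 5.831×10^-5 = 2.447 m·K/W
Q' = ΔT/ΣR = (474 °C − 37 °C)/2.447 = 179 W/m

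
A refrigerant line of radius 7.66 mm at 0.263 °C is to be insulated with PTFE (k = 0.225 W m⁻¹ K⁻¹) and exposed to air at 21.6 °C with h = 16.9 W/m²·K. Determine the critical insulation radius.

r_cr = 1.33 cm

For a cylinder, r_cr = k_ins/h = 0.225/16.9 = 0.0133 m = 1.33 cm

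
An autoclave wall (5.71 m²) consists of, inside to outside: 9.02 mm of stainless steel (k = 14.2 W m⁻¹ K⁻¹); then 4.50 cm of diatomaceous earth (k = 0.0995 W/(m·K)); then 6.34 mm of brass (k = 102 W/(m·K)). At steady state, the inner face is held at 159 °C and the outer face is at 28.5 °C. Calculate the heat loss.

Q = 1650 W

Treat each layer as a resistance in series:
  R_stainless steel = L/(kA) = 0.00902/(14.2·5.71) = 1.112×10^-4 K/W
  R_diatomaceous earth = L/(kA) = 0.0450/(0.0995·5.71) = 0.07921 K/W
  R_brass = L/(kA) = 0.00634/(102·5.71) = 1.089×10^-5 K/W
ΣR = 1.112×10^-4 + 0.07921 + 1.089×10^-5 = 0.07933 K/W
Q = ΔT/ΣR = (159 °C − 28.5 °C)/0.07933 = 1650 W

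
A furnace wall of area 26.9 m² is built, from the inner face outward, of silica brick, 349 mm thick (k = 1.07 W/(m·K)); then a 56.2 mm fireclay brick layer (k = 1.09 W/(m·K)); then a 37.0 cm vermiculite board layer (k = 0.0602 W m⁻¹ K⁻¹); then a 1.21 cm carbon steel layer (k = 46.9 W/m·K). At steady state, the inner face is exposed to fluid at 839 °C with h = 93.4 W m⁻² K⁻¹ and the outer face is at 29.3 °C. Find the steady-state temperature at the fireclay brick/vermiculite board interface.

T = 791 °C

Series thermal resistances, inner to outer:
  R_conv,in = 1/(hA) = 1/(93.4·26.9) = 3.980×10^-4 K/W
  R_silica brick = L/(kA) = 0.349/(1.07·26.9) = 0.01213 K/W
  R_fireclay brick = L/(kA) = 0.0562/(1.09·26.9) = 0.001917 K/W
  R_vermiculite board = L/(kA) = 0.370/(0.0602·26.9) = 0.2285 K/W
  R_carbon steel = L/(kA) = 0.0121/(46.9·26.9) = 9.591×10^-6 K/W
ΣR = 3.980×10^-4 + 0.01213 + 0.001917 + 0.2285 + 9.591×10^-6 = 0.2430 K/W
Q = ΔT/ΣR = (839 °C − 29.3 °C)/0.2430 = 3332 W
From the inner boundary to the fireclay brick/vermiculite board interface, ΣR_partial = 0.01444 K/W.
T_interface = T_in − Q·ΣR_partial = 839 °C − (3332)(0.01444) = 791 °C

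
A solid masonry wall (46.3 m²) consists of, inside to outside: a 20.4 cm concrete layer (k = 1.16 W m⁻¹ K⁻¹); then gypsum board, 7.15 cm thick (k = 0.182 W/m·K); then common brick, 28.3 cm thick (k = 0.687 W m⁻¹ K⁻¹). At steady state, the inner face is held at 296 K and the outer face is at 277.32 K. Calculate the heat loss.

Q = 882 W

Series thermal resistances, inner to outer:
  R_concrete = L/(kA) = 0.204/(1.16·46.3) = 0.003798 K/W
  R_gypsum board = L/(kA) = 0.0715/(0.182·46.3) = 0.008485 K/W
  R_common brick = L/(kA) = 0.283/(0.687·46.3) = 0.008897 K/W
ΣR = 0.003798 + 0.008485 + 0.008897 = 0.02118 K/W
Q = ΔT/ΣR = (296 K − 277.32 K)/0.02118 = 882 W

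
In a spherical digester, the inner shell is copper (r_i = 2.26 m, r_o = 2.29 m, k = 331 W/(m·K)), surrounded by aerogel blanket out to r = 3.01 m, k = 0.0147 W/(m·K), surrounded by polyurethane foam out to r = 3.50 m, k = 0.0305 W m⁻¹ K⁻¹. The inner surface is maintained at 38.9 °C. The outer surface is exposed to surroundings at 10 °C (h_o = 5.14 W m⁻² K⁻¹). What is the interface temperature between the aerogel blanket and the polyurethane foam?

Treat each layer as a resistance in series:
  R_copper = (1/2.26 − 1/2.29)/(4πk) = 0.005797/(4π·331) = 1.394×10^-6 K/W
  R_aerogel blanket = (1/2.29 − 1/3.01)/(4πk) = 0.1045/(4π·0.0147) = 0.5655 K/W
  R_polyurethane foam = (1/3.01 − 1/3.50)/(4πk) = 0.04651/(4π·0.0305) = 0.1214 K/W
  R_conv,out = 1/(4πr²h) = 1/(4π·3.50²·5.14) = 0.001264 K/W
ΣR = 1.394×10^-6 + 0.5655 + 0.1214 + 0.001264 = 0.6882 K/W
Q = ΔT/ΣR = (38.9 °C − 10 °C)/0.6882 = 41.99 W
From the inner boundary to the aerogel blanket/polyurethane foam interface, ΣR_partial = 0.5655 K/W.
T_interface = T_in − Q·ΣR_partial = 38.9 °C − (41.99)(0.5655) = 15.2 °C

T = 15.2 °C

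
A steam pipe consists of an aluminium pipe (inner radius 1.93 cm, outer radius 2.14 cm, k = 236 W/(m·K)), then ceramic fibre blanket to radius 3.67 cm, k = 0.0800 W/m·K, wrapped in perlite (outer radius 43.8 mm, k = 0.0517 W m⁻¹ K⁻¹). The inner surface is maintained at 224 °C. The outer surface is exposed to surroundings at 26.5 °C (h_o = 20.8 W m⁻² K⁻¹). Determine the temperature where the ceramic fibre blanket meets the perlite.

T = 106 °C

Series thermal resistances, inner to outer:
  R'_aluminium = ln(0.0214/0.0193)/(2πk) = 0.1033/(2π·236) = 6.965×10^-5 m·K/W
  R'_ceramic fibre blanket = ln(0.0367/0.0214)/(2πk) = 0.5394/(2π·0.0800) = 1.073 m·K/W
  R'_perlite = ln(0.0438/0.0367)/(2πk) = 0.1769/(2π·0.0517) = 0.5444 m·K/W
  R'_conv,out = 1/(2πr h) = 1/(2π·0.0438·20.8) = 0.1747 m·K/W
ΣR = 6.965×10^-5 + 1.073 + 0.5444 + 0.1747 = 1.792 m·K/W
Q' = ΔT/ΣR = (224 °C − 26.5 °C)/1.792 = 110.2 W/m
From the inner boundary to the ceramic fibre blanket/perlite interface, ΣR_partial = 1.073 m·K/W.
T_interface = T_in − Q'·ΣR_partial = 224 °C − (110.2)(1.073) = 106 °C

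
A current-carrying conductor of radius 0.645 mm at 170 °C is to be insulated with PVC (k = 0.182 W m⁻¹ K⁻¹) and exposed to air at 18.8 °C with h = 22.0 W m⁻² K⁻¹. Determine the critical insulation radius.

For a cylinder, r_cr = k_ins/h = 0.182/22.0 = 0.00827 m = 0.827 cm

r_cr = 0.827 cm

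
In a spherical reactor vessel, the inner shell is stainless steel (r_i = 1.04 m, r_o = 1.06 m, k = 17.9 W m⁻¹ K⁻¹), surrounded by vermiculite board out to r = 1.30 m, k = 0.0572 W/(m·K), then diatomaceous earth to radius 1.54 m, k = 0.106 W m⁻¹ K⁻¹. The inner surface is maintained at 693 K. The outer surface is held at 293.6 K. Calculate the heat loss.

Q = 1200 W

Resistance network (inner→outer):
  R_stainless steel = (1/1.04 − 1/1.06)/(4πk) = 0.01814/(4π·17.9) = 8.065×10^-5 K/W
  R_vermiculite board = (1/1.06 − 1/1.30)/(4πk) = 0.1742/(4π·0.0572) = 0.2423 K/W
  R_diatomaceous earth = (1/1.30 − 1/1.54)/(4πk) = 0.1199/(4π·0.106) = 0.09000 K/W
ΣR = 8.065×10^-5 + 0.2423 + 0.09000 = 0.3324 K/W
Q = ΔT/ΣR = (693 K − 293.6 K)/0.3324 = 1200 W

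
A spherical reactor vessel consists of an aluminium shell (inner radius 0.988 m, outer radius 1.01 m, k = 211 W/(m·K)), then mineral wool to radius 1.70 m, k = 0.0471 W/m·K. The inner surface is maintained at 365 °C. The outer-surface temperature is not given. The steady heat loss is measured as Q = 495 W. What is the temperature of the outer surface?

T_out = 28.9 °C

Sum the resistances:
  R_aluminium = (1/0.988 − 1/1.01)/(4πk) = 0.02205/(4π·211) = 8.315×10^-6 K/W
  R_mineral wool = (1/1.01 − 1/1.70)/(4πk) = 0.4019/(4π·0.0471) = 0.6790 K/W
ΣR = 0.6790 K/W
ΔT = Q·ΣR = 495 × 0.6790 = 336.1 K
Heat flows outward, so T_out = T_in − ΔT = 365 − 336.1 = 28.9 °C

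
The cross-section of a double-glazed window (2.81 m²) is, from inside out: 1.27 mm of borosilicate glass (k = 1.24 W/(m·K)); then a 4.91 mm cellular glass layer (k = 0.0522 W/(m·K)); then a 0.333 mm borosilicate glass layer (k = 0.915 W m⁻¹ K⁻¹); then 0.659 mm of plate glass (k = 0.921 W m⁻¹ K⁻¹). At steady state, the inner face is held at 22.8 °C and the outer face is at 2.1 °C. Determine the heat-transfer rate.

Q = 605 W

Series thermal resistances, inner to outer:
  R_borosilicate glass = L/(kA) = 0.00127/(1.24·2.81) = 3.645×10^-4 K/W
  R_cellular glass = L/(kA) = 0.00491/(0.0522·2.81) = 0.03347 K/W
  R_borosilicate glass = L/(kA) = 3.33×10^-4/(0.915·2.81) = 1.295×10^-4 K/W
  R_plate glass = L/(kA) = 6.59×10^-4/(0.921·2.81) = 2.546×10^-4 K/W
ΣR = 3.645×10^-4 + 0.03347 + 1.295×10^-4 + 2.546×10^-4 = 0.03422 K/W
Q = ΔT/ΣR = (22.8 °C − 2.1 °C)/0.03422 = 605 W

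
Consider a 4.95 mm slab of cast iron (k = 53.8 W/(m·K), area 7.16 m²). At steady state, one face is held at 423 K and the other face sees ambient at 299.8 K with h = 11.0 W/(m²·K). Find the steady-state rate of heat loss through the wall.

Q = 9690 W

Resistance network (inner→outer):
  R_cast iron = L/(kA) = 0.00495/(53.8·7.16) = 1.285×10^-5 K/W
  R_conv,out = 1/(hA) = 1/(11.0·7.16) = 0.01270 K/W
ΣR = 1.285×10^-5 + 0.01270 = 0.01271 K/W
Q = ΔT/ΣR = (423 K − 299.8 K)/0.01271 = 9690 W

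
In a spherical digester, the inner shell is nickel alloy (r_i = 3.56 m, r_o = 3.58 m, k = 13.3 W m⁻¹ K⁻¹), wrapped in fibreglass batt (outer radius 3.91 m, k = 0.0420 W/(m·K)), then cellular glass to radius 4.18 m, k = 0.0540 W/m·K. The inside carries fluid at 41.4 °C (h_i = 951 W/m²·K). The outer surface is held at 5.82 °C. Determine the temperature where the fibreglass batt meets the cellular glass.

T = 18.4 °C

Treat each layer as a resistance in series:
  R_conv,in = 1/(4πr²h) = 1/(4π·3.56²·951) = 6.603×10^-6 K/W
  R_nickel alloy = (1/3.56 − 1/3.58)/(4πk) = 0.001569/(4π·13.3) = 9.389×10^-6 K/W
  R_fibreglass batt = (1/3.58 − 1/3.91)/(4πk) = 0.02358/(4π·0.0420) = 0.04467 K/W
  R_cellular glass = (1/3.91 − 1/4.18)/(4πk) = 0.01652/(4π·0.0540) = 0.02434 K/W
ΣR = 6.603×10^-6 + 9.389×10^-6 + 0.04467 + 0.02434 = 0.06903 K/W
Q = ΔT/ΣR = (41.4 °C − 5.82 °C)/0.06903 = 515.4 W
From the inner boundary to the fibreglass batt/cellular glass interface, ΣR_partial = 0.04469 K/W.
T_interface = T_in − Q·ΣR_partial = 41.4 °C − (515.4)(0.04469) = 18.4 °C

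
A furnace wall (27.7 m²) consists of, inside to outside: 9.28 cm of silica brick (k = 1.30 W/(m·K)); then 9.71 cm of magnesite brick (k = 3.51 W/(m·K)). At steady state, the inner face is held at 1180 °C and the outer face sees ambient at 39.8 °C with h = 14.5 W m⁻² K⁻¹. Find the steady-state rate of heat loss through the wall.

Treat each layer as a resistance in series:
  R_silica brick = L/(kA) = 0.0928/(1.30·27.7) = 0.002577 K/W
  R_magnesite brick = L/(kA) = 0.0971/(3.51·27.7) = 9.987×10^-4 K/W
  R_conv,out = 1/(hA) = 1/(14.5·27.7) = 0.002490 K/W
ΣR = 0.002577 + 9.987×10^-4 + 0.002490 = 0.006066 K/W
Q = ΔT/ΣR = (1180 °C − 39.8 °C)/0.006066 = 1.88×10^5 W

Q = 188 kW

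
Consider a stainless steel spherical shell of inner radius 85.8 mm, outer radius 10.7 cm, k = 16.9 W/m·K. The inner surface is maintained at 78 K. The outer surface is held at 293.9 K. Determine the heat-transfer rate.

Q = 4πk·ΔT/(1/r₁ − 1/r₂) = 4π × 16.9 × 215.9 / (1/0.0858 − 1/0.107) = 19900 W

Q = 19900 W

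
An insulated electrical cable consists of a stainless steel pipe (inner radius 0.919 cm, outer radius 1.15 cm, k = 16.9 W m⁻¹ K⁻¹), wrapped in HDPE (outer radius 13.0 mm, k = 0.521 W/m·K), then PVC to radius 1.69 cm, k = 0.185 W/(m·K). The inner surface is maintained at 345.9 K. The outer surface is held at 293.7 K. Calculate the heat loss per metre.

Series thermal resistances, inner to outer:
  R'_stainless steel = ln(0.0115/0.00919)/(2πk) = 0.2242/(2π·16.9) = 0.002112 m·K/W
  R'_HDPE = ln(0.0130/0.0115)/(2πk) = 0.1226/(2π·0.521) = 0.03745 m·K/W
  R'_PVC = ln(0.0169/0.0130)/(2πk) = 0.2624/(2π·0.185) = 0.2257 m·K/W
ΣR = 0.002112 + 0.03745 + 0.2257 = 0.2653 m·K/W
Q' = ΔT/ΣR = (345.9 K − 293.7 K)/0.2653 = 197 W/m

Q' = 197 W/m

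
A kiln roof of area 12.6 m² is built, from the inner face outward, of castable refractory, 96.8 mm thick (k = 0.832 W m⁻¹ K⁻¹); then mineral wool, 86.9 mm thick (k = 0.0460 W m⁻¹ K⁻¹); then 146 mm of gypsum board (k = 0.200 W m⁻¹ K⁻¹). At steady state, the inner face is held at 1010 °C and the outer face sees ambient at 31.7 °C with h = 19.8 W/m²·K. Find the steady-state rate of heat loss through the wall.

Resistance network (inner→outer):
  R_castable refractory = L/(kA) = 0.0968/(0.832·12.6) = 0.009234 K/W
  R_mineral wool = L/(kA) = 0.0869/(0.0460·12.6) = 0.1499 K/W
  R_gypsum board = L/(kA) = 0.146/(0.200·12.6) = 0.05794 K/W
  R_conv,out = 1/(hA) = 1/(19.8·12.6) = 0.004008 K/W
ΣR = 0.009234 + 0.1499 + 0.05794 + 0.004008 = 0.2211 K/W
Q = ΔT/ΣR = (1010 °C − 31.7 °C)/0.2211 = 4420 W

Q = 4420 W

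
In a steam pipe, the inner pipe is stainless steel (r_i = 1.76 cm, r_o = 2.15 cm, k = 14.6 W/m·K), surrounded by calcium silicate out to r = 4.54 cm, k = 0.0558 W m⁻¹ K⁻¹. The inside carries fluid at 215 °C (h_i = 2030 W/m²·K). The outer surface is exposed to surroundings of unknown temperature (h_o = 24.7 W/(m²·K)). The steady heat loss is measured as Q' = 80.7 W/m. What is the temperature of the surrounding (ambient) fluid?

T_out = 31.0 °C

Series resistances:
  R'_conv,in = 1/(2πr h) = 1/(2π·0.0176·2030) = 0.004455 m·K/W
  R'_stainless steel = ln(0.0215/0.0176)/(2πk) = 0.2002/(2π·14.6) = 0.002182 m·K/W
  R'_calcium silicate = ln(0.0454/0.0215)/(2πk) = 0.7475/(2π·0.0558) = 2.132 m·K/W
  R'_conv,out = 1/(2πr h) = 1/(2π·0.0454·24.7) = 0.1419 m·K/W
ΣR = 2.280 m·K/W
ΔT = Q'·ΣR = 80.7 × 2.280 = 184.0 K
Heat flows outward, so T_out = T_in − ΔT = 215 − 184.0 = 31.0 °C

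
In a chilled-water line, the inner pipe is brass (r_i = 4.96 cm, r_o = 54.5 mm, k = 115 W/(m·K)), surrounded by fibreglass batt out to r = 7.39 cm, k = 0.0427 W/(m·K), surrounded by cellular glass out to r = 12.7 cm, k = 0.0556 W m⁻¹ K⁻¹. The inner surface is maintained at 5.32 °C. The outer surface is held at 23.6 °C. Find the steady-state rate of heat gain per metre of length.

Resistance network (inner→outer):
  R'_brass = ln(0.0545/0.0496)/(2πk) = 0.09421/(2π·115) = 1.304×10^-4 m·K/W
  R'_fibreglass batt = ln(0.0739/0.0545)/(2πk) = 0.3045/(2π·0.0427) = 1.135 m·K/W
  R'_cellular glass = ln(0.127/0.0739)/(2πk) = 0.5415/(2π·0.0556) = 1.550 m·K/W
ΣR = 1.304×10^-4 + 1.135 + 1.550 = 2.685 m·K/W
Q' = ΔT/ΣR = (5.32 °C − 23.6 °C)/2.685 = -6.81 W/m
(Negative Q' ⇒ heat flows inward; heat gain = 6.81 W/m.)

Q' = 6.81 W/m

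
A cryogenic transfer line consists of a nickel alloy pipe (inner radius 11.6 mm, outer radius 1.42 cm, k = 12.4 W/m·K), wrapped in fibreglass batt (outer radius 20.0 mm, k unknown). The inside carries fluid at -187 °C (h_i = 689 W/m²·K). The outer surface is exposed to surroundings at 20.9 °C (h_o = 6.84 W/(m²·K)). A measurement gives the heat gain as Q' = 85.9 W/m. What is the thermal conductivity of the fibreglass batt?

k = 0.0442 W/m·K

ΣR = ΔT/Q' = |-187 − 20.9|/85.9 = 2.420 m·K/W
Known resistances:
  R'_conv,in = 1/(2πr h) = 1/(2π·0.0116·689) = 0.01991 m·K/W
  R'_nickel alloy = ln(0.0142/0.0116)/(2πk) = 0.2022/(2π·12.4) = 0.002596 m·K/W
  R'_conv,out = 1/(2πr h) = 1/(2π·0.0200·6.84) = 1.163 m·K/W
R_fibreglass batt = ΣR − ΣR_known = 2.420 − 1.186 = 1.234 m·K/W
ln(r₂/r₁)/(2πk) = 1.234 ⇒ k = 0.3425/(2π·1.234) = 0.0442 W/m·K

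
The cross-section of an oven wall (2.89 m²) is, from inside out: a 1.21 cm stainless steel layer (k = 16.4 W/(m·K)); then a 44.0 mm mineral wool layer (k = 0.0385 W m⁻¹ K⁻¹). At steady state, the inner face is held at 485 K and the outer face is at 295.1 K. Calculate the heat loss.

Resistance network (inner→outer):
  R_stainless steel = L/(kA) = 0.0121/(16.4·2.89) = 2.553×10^-4 K/W
  R_mineral wool = L/(kA) = 0.0440/(0.0385·2.89) = 0.3955 K/W
ΣR = 2.553×10^-4 + 0.3955 = 0.3958 K/W
Q = ΔT/ΣR = (485 K − 295.1 K)/0.3958 = 480 W

Q = 480 W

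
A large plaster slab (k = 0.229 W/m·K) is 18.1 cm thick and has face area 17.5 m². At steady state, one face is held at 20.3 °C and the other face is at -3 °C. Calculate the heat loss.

Q = 516 W

Q = kA·ΔT/L = 0.229 × 17.5 × |20.3 °C − -3 °C| / 0.181 = 516 W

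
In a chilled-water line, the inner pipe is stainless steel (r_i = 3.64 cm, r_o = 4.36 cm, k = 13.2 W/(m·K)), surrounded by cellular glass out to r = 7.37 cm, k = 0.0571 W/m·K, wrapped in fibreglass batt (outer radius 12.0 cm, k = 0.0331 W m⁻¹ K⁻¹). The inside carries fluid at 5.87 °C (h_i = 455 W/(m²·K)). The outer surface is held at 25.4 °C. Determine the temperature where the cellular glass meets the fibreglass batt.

T = 13.4 °C

Resistance network (inner→outer):
  R'_conv,in = 1/(2πr h) = 1/(2π·0.0364·455) = 0.009610 m·K/W
  R'_stainless steel = ln(0.0436/0.0364)/(2πk) = 0.1805/(2π·13.2) = 0.002176 m·K/W
  R'_cellular glass = ln(0.0737/0.0436)/(2πk) = 0.5249/(2π·0.0571) = 1.463 m·K/W
  R'_fibreglass batt = ln(0.120/0.0737)/(2πk) = 0.4875/(2π·0.0331) = 2.344 m·K/W
ΣR = 0.009610 + 0.002176 + 1.463 + 2.344 = 3.819 m·K/W
Q' = ΔT/ΣR = (5.87 °C − 25.4 °C)/3.819 = -5.114 W/m
From the inner boundary to the cellular glass/fibreglass batt interface, ΣR_partial = 1.475 m·K/W.
T_interface = T_in − Q'·ΣR_partial = 5.87 °C − (-5.114)(1.475) = 13.4 °C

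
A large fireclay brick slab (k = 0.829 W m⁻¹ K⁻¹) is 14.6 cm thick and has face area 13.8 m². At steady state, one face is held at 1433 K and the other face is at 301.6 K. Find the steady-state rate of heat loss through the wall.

Q = kA·ΔT/L = 0.829 × 13.8 × |1433 K − 301.6 K| / 0.146 = 88700 W

Q = 88.7 kW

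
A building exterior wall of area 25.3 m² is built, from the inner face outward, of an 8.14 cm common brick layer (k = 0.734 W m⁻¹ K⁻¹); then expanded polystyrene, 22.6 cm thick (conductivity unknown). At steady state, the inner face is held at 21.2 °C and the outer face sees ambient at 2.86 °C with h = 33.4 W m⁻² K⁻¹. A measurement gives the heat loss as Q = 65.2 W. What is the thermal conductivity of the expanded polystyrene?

k = 0.0324 W/m·K

ΣR = ΔT/Q = |21.2 − 2.86|/65.2 = 0.2813 K/W
Known resistances:
  R_common brick = L/(kA) = 0.0814/(0.734·25.3) = 0.004383 K/W
  R_conv,out = 1/(hA) = 1/(33.4·25.3) = 0.001183 K/W
R_expanded polystyrene = ΣR − ΣR_known = 0.2813 − 0.005566 = 0.2757 K/W
L/(kA) = 0.2757 ⇒ k = 0.226/(0.2757·25.3) = 0.0324 W/m·K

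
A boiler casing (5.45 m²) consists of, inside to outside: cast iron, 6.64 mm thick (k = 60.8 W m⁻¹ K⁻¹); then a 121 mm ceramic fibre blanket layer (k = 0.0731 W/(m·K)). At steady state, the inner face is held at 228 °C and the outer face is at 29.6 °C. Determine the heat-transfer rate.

Q = 653 W

Treat each layer as a resistance in series:
  R_cast iron = L/(kA) = 0.00664/(60.8·5.45) = 2.004×10^-5 K/W
  R_ceramic fibre blanket = L/(kA) = 0.121/(0.0731·5.45) = 0.3037 K/W
ΣR = 2.004×10^-5 + 0.3037 = 0.3037 K/W
Q = ΔT/ΣR = (228 °C − 29.6 °C)/0.3037 = 653 W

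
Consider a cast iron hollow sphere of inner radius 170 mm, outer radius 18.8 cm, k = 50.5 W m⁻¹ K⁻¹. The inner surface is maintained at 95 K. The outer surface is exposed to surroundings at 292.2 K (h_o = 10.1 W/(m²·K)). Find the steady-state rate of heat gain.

Q = 881 W

Resistance network (inner→outer):
  R_cast iron = (1/0.170 − 1/0.188)/(4πk) = 0.5632/(4π·50.5) = 8.875×10^-4 K/W
  R_conv,out = 1/(4πr²h) = 1/(4π·0.188²·10.1) = 0.2229 K/W
ΣR = 8.875×10^-4 + 0.2229 = 0.2238 K/W
Q = ΔT/ΣR = (95 K − 292.2 K)/0.2238 = -881 W
(Negative Q ⇒ heat flows inward; heat gain = 881 W.)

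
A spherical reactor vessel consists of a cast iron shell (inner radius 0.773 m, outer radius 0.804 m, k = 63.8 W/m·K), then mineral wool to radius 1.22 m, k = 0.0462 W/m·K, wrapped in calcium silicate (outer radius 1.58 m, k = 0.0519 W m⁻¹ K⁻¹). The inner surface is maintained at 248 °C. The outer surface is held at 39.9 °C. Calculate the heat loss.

Series thermal resistances, inner to outer:
  R_cast iron = (1/0.773 − 1/0.804)/(4πk) = 0.04988/(4π·63.8) = 6.222×10^-5 K/W
  R_mineral wool = (1/0.804 − 1/1.22)/(4πk) = 0.4241/(4π·0.0462) = 0.7305 K/W
  R_calcium silicate = (1/1.22 − 1/1.58)/(4πk) = 0.1868/(4π·0.0519) = 0.2864 K/W
ΣR = 6.222×10^-5 + 0.7305 + 0.2864 = 1.017 K/W
Q = ΔT/ΣR = (248 °C − 39.9 °C)/1.017 = 205 W

Q = 205 W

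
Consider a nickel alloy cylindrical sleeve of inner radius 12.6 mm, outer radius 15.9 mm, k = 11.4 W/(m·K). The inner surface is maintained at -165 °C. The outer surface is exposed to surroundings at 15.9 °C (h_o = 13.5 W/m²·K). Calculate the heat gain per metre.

Treat each layer as a resistance in series:
  R'_nickel alloy = ln(0.0159/0.0126)/(2πk) = 0.2326/(2π·11.4) = 0.003248 m·K/W
  R'_conv,out = 1/(2πr h) = 1/(2π·0.0159·13.5) = 0.7415 m·K/W
ΣR = 0.003248 + 0.7415 = 0.7447 m·K/W
Q' = ΔT/ΣR = (-165 °C − 15.9 °C)/0.7447 = -243 W/m
(Negative Q' ⇒ heat flows inward; heat gain = 243 W/m.)

Q' = 243 W/m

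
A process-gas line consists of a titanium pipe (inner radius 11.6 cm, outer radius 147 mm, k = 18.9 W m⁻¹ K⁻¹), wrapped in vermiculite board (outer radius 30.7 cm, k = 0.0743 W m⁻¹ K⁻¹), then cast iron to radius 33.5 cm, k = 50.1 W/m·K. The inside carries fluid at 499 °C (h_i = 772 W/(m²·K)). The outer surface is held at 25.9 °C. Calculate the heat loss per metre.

Q' = 299 W/m

Treat each layer as a resistance in series:
  R'_conv,in = 1/(2πr h) = 1/(2π·0.116·772) = 0.001777 m·K/W
  R'_titanium = ln(0.147/0.116)/(2πk) = 0.2368/(2π·18.9) = 0.001994 m·K/W
  R'_vermiculite board = ln(0.307/0.147)/(2πk) = 0.7364/(2π·0.0743) = 1.577 m·K/W
  R'_cast iron = ln(0.335/0.307)/(2πk) = 0.08728/(2π·50.1) = 2.773×10^-4 m·K/W
ΣR = 0.001777 + 0.001994 + 1.577 + 2.773×10^-4 = 1.581 m·K/W
Q' = ΔT/ΣR = (499 °C − 25.9 °C)/1.581 = 299 W/m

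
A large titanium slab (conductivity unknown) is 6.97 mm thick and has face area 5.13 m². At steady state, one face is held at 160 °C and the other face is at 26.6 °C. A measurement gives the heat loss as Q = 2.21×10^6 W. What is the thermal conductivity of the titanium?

k = 22.5 W/m·K

ΣR = ΔT/Q = |160 − 26.6|/2.21×10^6 = 6.036×10^-5 K/W
L/(kA) = 6.036×10^-5 ⇒ k = 0.00697/(6.036×10^-5·5.13) = 22.5 W/m·K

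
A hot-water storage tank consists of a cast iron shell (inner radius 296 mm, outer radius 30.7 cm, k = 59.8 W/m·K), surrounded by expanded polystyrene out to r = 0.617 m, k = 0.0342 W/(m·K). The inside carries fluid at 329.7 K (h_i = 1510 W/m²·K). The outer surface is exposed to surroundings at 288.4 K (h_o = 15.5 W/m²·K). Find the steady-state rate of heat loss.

Q = 10.8 W

Resistance network (inner→outer):
  R_conv,in = 1/(4πr²h) = 1/(4π·0.296²·1510) = 6.015×10^-4 K/W
  R_cast iron = (1/0.296 − 1/0.307)/(4πk) = 0.1210/(4π·59.8) = 1.611×10^-4 K/W
  R_expanded polystyrene = (1/0.307 − 1/0.617)/(4πk) = 1.637/(4π·0.0342) = 3.808 K/W
  R_conv,out = 1/(4πr²h) = 1/(4π·0.617²·15.5) = 0.01349 K/W
ΣR = 6.015×10^-4 + 1.611×10^-4 + 3.808 + 0.01349 = 3.822 K/W
Q = ΔT/ΣR = (329.7 K − 288.4 K)/3.822 = 10.8 W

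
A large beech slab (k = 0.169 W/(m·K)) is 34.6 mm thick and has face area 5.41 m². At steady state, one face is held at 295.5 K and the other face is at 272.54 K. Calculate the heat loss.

Q = 607 W

Q = kA·ΔT/L = 0.169 × 5.41 × |295.5 K − 272.54 K| / 0.0346 = 607 W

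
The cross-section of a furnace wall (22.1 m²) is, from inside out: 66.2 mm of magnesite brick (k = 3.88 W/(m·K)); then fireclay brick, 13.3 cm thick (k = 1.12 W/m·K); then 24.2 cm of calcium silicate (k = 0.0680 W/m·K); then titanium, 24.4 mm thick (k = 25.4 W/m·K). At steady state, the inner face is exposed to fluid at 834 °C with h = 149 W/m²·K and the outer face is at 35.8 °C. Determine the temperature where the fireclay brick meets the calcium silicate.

Treat each layer as a resistance in series:
  R_conv,in = 1/(hA) = 1/(149·22.1) = 3.037×10^-4 K/W
  R_magnesite brick = L/(kA) = 0.0662/(3.88·22.1) = 7.720×10^-4 K/W
  R_fireclay brick = L/(kA) = 0.133/(1.12·22.1) = 0.005373 K/W
  R_calcium silicate = L/(kA) = 0.242/(0.0680·22.1) = 0.1610 K/W
  R_titanium = L/(kA) = 0.0244/(25.4·22.1) = 4.347×10^-5 K/W
ΣR = 3.037×10^-4 + 7.720×10^-4 + 0.005373 + 0.1610 + 4.347×10^-5 = 0.1675 K/W
Q = ΔT/ΣR = (834 °C − 35.8 °C)/0.1675 = 4765 W
From the inner boundary to the fireclay brick/calcium silicate interface, ΣR_partial = 0.006449 K/W.
T_interface = T_in − Q·ΣR_partial = 834 °C − (4765)(0.006449) = 803 °C

T = 803 °C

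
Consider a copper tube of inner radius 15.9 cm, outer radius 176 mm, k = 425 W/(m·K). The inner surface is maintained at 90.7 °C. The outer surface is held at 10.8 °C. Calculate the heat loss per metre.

Q' = 2100 kW/m

Q' = 2πk·ΔT/ln(r₂/r₁) = 2π × 425 × 79.9 / ln(0.176/0.159) = 2.10×10^6 W/m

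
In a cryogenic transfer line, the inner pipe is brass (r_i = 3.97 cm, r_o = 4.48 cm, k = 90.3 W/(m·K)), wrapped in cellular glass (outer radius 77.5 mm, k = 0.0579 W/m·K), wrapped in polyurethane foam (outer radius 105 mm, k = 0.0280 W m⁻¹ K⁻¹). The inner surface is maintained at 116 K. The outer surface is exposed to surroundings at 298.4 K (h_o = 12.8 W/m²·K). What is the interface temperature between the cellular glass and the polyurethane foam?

Series thermal resistances, inner to outer:
  R'_brass = ln(0.0448/0.0397)/(2πk) = 0.1209/(2π·90.3) = 2.130×10^-4 m·K/W
  R'_cellular glass = ln(0.0775/0.0448)/(2πk) = 0.5481/(2π·0.0579) = 1.507 m·K/W
  R'_polyurethane foam = ln(0.105/0.0775)/(2πk) = 0.3037/(2π·0.0280) = 1.726 m·K/W
  R'_conv,out = 1/(2πr h) = 1/(2π·0.105·12.8) = 0.1184 m·K/W
ΣR = 2.130×10^-4 + 1.507 + 1.726 + 0.1184 = 3.352 m·K/W
Q' = ΔT/ΣR = (116 K − 298.4 K)/3.352 = -54.42 W/m
From the inner boundary to the cellular glass/polyurethane foam interface, ΣR_partial = 1.507 m·K/W.
T_interface = T_in − Q'·ΣR_partial = 116 K − (-54.42)(1.507) = 198.0 K

T = 198.0 K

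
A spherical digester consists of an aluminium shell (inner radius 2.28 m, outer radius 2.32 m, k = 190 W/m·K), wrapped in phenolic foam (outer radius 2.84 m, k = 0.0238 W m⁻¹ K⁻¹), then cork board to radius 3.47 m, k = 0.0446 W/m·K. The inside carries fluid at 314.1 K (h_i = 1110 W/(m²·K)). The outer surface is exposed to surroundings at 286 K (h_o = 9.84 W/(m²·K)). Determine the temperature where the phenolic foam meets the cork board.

Treat each layer as a resistance in series:
  R_conv,in = 1/(4πr²h) = 1/(4π·2.28²·1110) = 1.379×10^-5 K/W
  R_aluminium = (1/2.28 − 1/2.32)/(4πk) = 0.007562/(4π·190) = 3.167×10^-6 K/W
  R_phenolic foam = (1/2.32 − 1/2.84)/(4πk) = 0.07892/(4π·0.0238) = 0.2639 K/W
  R_cork board = (1/2.84 − 1/3.47)/(4πk) = 0.06393/(4π·0.0446) = 0.1141 K/W
  R_conv,out = 1/(4πr²h) = 1/(4π·3.47²·9.84) = 6.716×10^-4 K/W
ΣR = 1.379×10^-5 + 3.167×10^-6 + 0.2639 + 0.1141 + 6.716×10^-4 = 0.3787 K/W
Q = ΔT/ΣR = (314.1 K − 286 K)/0.3787 = 74.20 W
From the inner boundary to the phenolic foam/cork board interface, ΣR_partial = 0.2639 K/W.
T_interface = T_in − Q·ΣR_partial = 314.1 K − (74.20)(0.2639) = 294.5 K

T = 294.5 K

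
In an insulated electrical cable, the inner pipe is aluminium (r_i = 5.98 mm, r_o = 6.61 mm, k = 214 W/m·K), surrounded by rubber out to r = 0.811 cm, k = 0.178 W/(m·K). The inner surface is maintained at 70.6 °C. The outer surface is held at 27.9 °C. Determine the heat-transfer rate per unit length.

Q' = 233 W/m

Resistance network (inner→outer):
  R'_aluminium = ln(0.00661/0.00598)/(2πk) = 0.1002/(2π·214) = 7.449×10^-5 m·K/W
  R'_rubber = ln(0.00811/0.00661)/(2πk) = 0.2045/(2π·0.178) = 0.1829 m·K/W
ΣR = 7.449×10^-5 + 0.1829 = 0.1830 m·K/W
Q' = ΔT/ΣR = (70.6 °C − 27.9 °C)/0.1830 = 233 W/m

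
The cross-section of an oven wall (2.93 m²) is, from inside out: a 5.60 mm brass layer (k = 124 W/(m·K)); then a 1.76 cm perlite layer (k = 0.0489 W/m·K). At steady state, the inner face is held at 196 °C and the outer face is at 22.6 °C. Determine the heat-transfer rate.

Q = 1410 W

Resistance network (inner→outer):
  R_brass = L/(kA) = 0.00560/(124·2.93) = 1.541×10^-5 K/W
  R_perlite = L/(kA) = 0.0176/(0.0489·2.93) = 0.1228 K/W
ΣR = 1.541×10^-5 + 0.1228 = 0.1228 K/W
Q = ΔT/ΣR = (196 °C − 22.6 °C)/0.1228 = 1410 W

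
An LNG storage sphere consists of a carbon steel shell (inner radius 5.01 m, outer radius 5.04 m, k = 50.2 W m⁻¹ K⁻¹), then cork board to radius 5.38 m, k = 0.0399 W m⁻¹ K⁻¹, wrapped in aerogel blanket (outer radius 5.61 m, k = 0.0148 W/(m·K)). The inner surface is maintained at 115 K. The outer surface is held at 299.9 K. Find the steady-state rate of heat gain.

Q = 2.80 kW

Series thermal resistances, inner to outer:
  R_carbon steel = (1/5.01 − 1/5.04)/(4πk) = 0.001188/(4π·50.2) = 1.883×10^-6 K/W
  R_cork board = (1/5.04 − 1/5.38)/(4πk) = 0.01254/(4π·0.0399) = 0.02501 K/W
  R_aerogel blanket = (1/5.38 − 1/5.61)/(4πk) = 0.007620/(4π·0.0148) = 0.04097 K/W
ΣR = 1.883×10^-6 + 0.02501 + 0.04097 = 0.06598 K/W
Q = ΔT/ΣR = (115 K − 299.9 K)/0.06598 = -2800 W
(Negative Q ⇒ heat flows inward; heat gain = 2800 W.)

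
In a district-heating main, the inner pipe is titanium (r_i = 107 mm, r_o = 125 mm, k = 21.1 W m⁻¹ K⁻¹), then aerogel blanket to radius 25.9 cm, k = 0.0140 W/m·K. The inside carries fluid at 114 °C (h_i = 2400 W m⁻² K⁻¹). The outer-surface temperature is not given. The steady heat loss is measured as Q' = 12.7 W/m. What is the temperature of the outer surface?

T_out = 8.8 °C

Sum the resistances:
  R'_conv,in = 1/(2πr h) = 1/(2π·0.107·2400) = 6.198×10^-4 m·K/W
  R'_titanium = ln(0.125/0.107)/(2πk) = 0.1555/(2π·21.1) = 0.001173 m·K/W
  R'_aerogel blanket = ln(0.259/0.125)/(2πk) = 0.7285/(2π·0.0140) = 8.282 m·K/W
ΣR = 8.284 m·K/W
ΔT = Q'·ΣR = 12.7 × 8.284 = 105.2 K
Heat flows outward, so T_out = T_in − ΔT = 114 − 105.2 = 8.8 °C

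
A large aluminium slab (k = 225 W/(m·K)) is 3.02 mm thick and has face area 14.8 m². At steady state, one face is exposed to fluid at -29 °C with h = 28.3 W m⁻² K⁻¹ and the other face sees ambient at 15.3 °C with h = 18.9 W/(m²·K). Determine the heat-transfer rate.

Q = 7.43 kW

Treat each layer as a resistance in series:
  R_conv,in = 1/(hA) = 1/(28.3·14.8) = 0.002388 K/W
  R_aluminium = L/(kA) = 0.00302/(225·14.8) = 9.069×10^-7 K/W
  R_conv,out = 1/(hA) = 1/(18.9·14.8) = 0.003575 K/W
ΣR = 0.002388 + 9.069×10^-7 + 0.003575 = 0.005964 K/W
Q = ΔT/ΣR = (-29 °C − 15.3 °C)/0.005964 = -7430 W
(Negative Q ⇒ heat flows inward; heat gain = 7430 W.)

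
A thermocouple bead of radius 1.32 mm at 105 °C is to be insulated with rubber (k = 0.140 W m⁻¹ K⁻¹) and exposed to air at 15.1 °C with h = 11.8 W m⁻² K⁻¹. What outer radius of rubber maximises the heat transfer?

r_cr = 2.37 cm

For a sphere, r_cr = 2k_ins/h = 2·0.140/11.8 = 0.0237 m = 2.37 cm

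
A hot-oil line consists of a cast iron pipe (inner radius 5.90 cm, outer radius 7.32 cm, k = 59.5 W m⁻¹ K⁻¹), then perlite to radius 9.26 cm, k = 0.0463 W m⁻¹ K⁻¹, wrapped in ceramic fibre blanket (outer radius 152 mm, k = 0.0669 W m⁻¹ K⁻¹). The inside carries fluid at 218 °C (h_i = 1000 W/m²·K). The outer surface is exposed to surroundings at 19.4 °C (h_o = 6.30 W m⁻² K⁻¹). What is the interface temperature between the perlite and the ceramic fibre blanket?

Series thermal resistances, inner to outer:
  R'_conv,in = 1/(2πr h) = 1/(2π·0.0590·1000) = 0.002698 m·K/W
  R'_cast iron = ln(0.0732/0.0590)/(2πk) = 0.2157/(2π·59.5) = 5.769×10^-4 m·K/W
  R'_perlite = ln(0.0926/0.0732)/(2πk) = 0.2351/(2π·0.0463) = 0.8081 m·K/W
  R'_ceramic fibre blanket = ln(0.152/0.0926)/(2πk) = 0.4956/(2π·0.0669) = 1.179 m·K/W
  R'_conv,out = 1/(2πr h) = 1/(2π·0.152·6.30) = 0.1662 m·K/W
ΣR = 0.002698 + 5.769×10^-4 + 0.8081 + 1.179 + 0.1662 = 2.157 m·K/W
Q' = ΔT/ΣR = (218 °C − 19.4 °C)/2.157 = 92.07 W/m
From the inner boundary to the perlite/ceramic fibre blanket interface, ΣR_partial = 0.8114 m·K/W.
T_interface = T_in − Q'·ΣR_partial = 218 °C − (92.07)(0.8114) = 143 °C

T = 143 °C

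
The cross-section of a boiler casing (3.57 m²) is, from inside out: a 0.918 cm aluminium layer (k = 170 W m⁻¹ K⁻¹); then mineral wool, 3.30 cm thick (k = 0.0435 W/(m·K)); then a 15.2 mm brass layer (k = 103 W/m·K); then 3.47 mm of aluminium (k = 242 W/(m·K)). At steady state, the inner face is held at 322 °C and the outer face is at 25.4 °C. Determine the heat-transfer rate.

Q = 1400 W

Series thermal resistances, inner to outer:
  R_aluminium = L/(kA) = 0.00918/(170·3.57) = 1.513×10^-5 K/W
  R_mineral wool = L/(kA) = 0.0330/(0.0435·3.57) = 0.2125 K/W
  R_brass = L/(kA) = 0.0152/(103·3.57) = 4.134×10^-5 K/W
  R_aluminium = L/(kA) = 0.00347/(242·3.57) = 4.016×10^-6 K/W
ΣR = 1.513×10^-5 + 0.2125 + 4.134×10^-5 + 4.016×10^-6 = 0.2126 K/W
Q = ΔT/ΣR = (322 °C − 25.4 °C)/0.2126 = 1400 W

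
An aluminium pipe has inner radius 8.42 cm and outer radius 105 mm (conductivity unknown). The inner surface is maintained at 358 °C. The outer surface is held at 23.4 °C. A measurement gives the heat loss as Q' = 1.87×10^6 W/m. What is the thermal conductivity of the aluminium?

k = 196 W/m·K

ΣR = ΔT/Q' = |358 − 23.4|/1.87×10^6 = 1.789×10^-4 m·K/W
ln(r₂/r₁)/(2πk) = 1.789×10^-4 ⇒ k = 0.2208/(2π·1.789×10^-4) = 196 W/m·K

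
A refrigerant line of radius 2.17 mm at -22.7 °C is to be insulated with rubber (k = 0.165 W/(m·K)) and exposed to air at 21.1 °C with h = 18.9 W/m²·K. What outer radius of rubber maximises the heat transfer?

For a cylinder, r_cr = k_ins/h = 0.165/18.9 = 0.00873 m = 0.873 cm

r_cr = 0.873 cm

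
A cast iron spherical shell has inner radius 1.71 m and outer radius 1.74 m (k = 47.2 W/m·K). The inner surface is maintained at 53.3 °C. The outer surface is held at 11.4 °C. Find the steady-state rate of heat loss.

Q = 2460 kW

Q = 4πk·ΔT/(1/r₁ − 1/r₂) = 4π × 47.2 × 41.9 / (1/1.71 − 1/1.74) = 2.46×10^6 W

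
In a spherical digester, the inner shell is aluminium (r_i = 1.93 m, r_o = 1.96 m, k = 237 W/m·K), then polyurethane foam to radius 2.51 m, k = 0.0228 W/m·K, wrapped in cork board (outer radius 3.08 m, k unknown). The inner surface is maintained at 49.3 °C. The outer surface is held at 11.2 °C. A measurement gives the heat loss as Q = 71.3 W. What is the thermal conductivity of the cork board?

k = 0.0407 W/m·K

ΣR = ΔT/Q = |49.3 − 11.2|/71.3 = 0.5344 K/W
Known resistances:
  R_aluminium = (1/1.93 − 1/1.96)/(4πk) = 0.007931/(4π·237) = 2.663×10^-6 K/W
  R_polyurethane foam = (1/1.96 − 1/2.51)/(4πk) = 0.1118/(4π·0.0228) = 0.3902 K/W
R_cork board = ΣR − ΣR_known = 0.5344 − 0.3902 = 0.1442 K/W
(1/r₁−1/r₂)/(4πk) = 0.1442 ⇒ k = 0.07373/(4π·0.1442) = 0.0407 W/m·K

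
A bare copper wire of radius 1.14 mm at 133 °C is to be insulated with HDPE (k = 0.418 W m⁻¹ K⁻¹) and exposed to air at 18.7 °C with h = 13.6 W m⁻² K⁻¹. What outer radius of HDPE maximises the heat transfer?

r_cr = 3.07 cm

For a cylinder, r_cr = k_ins/h = 0.418/13.6 = 0.0307 m = 3.07 cm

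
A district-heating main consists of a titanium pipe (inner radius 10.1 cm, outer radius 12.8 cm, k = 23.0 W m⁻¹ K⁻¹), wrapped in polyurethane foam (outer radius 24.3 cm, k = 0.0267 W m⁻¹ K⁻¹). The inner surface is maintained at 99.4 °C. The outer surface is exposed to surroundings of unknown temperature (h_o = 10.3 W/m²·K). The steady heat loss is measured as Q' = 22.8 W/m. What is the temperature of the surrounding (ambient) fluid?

Series resistances:
  R'_titanium = ln(0.128/0.101)/(2πk) = 0.2369/(2π·23.0) = 0.001639 m·K/W
  R'_polyurethane foam = ln(0.243/0.128)/(2πk) = 0.6410/(2π·0.0267) = 3.821 m·K/W
  R'_conv,out = 1/(2πr h) = 1/(2π·0.243·10.3) = 0.06359 m·K/W
ΣR = 3.886 m·K/W
ΔT = Q'·ΣR = 22.8 × 3.886 = 88.60 K
Heat flows outward, so T_out = T_in − ΔT = 99.4 − 88.60 = 10.8 °C

T_out = 10.8 °C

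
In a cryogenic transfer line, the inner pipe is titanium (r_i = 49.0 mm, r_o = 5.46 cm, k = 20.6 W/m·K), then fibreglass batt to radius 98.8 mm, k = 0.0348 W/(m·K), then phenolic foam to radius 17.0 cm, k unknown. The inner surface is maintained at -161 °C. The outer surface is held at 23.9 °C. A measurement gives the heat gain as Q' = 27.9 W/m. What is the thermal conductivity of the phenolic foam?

k = 0.0221 W/m·K

ΣR = ΔT/Q' = |-161 − 23.9|/27.9 = 6.627 m·K/W
Known resistances:
  R'_titanium = ln(0.0546/0.0490)/(2πk) = 0.1082/(2π·20.6) = 8.361×10^-4 m·K/W
  R'_fibreglass batt = ln(0.0988/0.0546)/(2πk) = 0.5931/(2π·0.0348) = 2.712 m·K/W
R_phenolic foam = ΣR − ΣR_known = 6.627 − 2.713 = 3.914 m·K/W
ln(r₂/r₁)/(2πk) = 3.914 ⇒ k = 0.5427/(2π·3.914) = 0.0221 W/m·K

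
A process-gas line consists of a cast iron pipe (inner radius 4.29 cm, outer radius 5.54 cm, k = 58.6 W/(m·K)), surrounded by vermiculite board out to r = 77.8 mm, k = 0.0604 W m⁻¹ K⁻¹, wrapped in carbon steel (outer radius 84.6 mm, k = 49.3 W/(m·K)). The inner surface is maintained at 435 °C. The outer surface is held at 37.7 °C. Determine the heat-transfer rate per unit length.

Q' = 444 W/m

Resistance network (inner→outer):
  R'_cast iron = ln(0.0554/0.0429)/(2πk) = 0.2557/(2π·58.6) = 6.945×10^-4 m·K/W
  R'_vermiculite board = ln(0.0778/0.0554)/(2πk) = 0.3396/(2π·0.0604) = 0.8948 m·K/W
  R'_carbon steel = ln(0.0846/0.0778)/(2πk) = 0.08379/(2π·49.3) = 2.705×10^-4 m·K/W
ΣR = 6.945×10^-4 + 0.8948 + 2.705×10^-4 = 0.8958 m·K/W
Q' = ΔT/ΣR = (435 °C − 37.7 °C)/0.8958 = 444 W/m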